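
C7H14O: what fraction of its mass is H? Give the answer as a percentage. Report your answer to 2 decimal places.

Molar mass = 7(12.01) + 14(1.008) + 1(16.00) = 114.182 g/mol
Mass of H per mole = 14 × 1.008 = 14.112 g
% H = 14.112 / 114.182 × 100 = 12.36%

12.36%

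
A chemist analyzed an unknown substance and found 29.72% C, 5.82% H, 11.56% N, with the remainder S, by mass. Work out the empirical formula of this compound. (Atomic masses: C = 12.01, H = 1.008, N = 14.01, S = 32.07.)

C3H7NS2

Assume 100 g: 29.72 g C, 5.82 g H, 11.56 g N, 52.9 g S.
Moles — C: 29.72 / 12.01 = 2.475 mol; H: 5.82 / 1.008 = 5.774 mol; N: 11.56 / 14.01 = 0.8251 mol; S: 52.9 / 32.07 = 1.65 mol
Divide by the smallest (0.8251 mol N): C 2.999, H 6.997, N 1.000, S 1.999
Ratio ≈ 3:7:1:2, so the empirical formula is C3H7NS2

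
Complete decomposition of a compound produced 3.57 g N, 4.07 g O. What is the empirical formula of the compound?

NO

n(N) = 3.57/14.01 = 0.2548, n(O) = 4.07/16.00 = 0.2544
Smallest is O at 0.2544 mol; normalising gives N 1.002, O 1.000
→ NO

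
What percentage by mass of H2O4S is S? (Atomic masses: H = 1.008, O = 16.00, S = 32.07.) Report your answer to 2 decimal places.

Molar mass = 2(1.008) + 4(16.00) + 1(32.07) = 98.086 g/mol
Mass of S per mole = 1 × 32.07 = 32.070 g
% S = 32.070 / 98.086 × 100 = 32.70%

32.70%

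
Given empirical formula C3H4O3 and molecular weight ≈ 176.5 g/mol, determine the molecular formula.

C6H8O6

Empirical-formula mass = 88.06 g/mol
n = 176.5 / 88.06 = 2.00 ≈ 2
Molecular formula = (C3H4O3)2 = C6H8O6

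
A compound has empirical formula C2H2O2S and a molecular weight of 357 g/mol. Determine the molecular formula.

Empirical-formula mass = 90.11 g/mol
n = 357 / 90.11 = 3.96 ≈ 4
Molecular formula = (C2H2O2S)4 = C8H8O8S4

C8H8O8S4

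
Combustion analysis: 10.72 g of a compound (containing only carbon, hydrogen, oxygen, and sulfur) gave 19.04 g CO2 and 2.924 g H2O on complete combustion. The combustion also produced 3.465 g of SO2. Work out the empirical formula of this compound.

mol C = 19.04 / 44.01 = 0.4326; mass C = 0.4326 × 12.01 = 5.196 g
mol H = 2 × (2.924 / 18.02) = 0.3245; mass H = 0.3245 × 1.008 = 0.3271 g
mol S = 3.465 / 64.07 = 0.05408; mass S = 1.734 g
mass O = 10.72 − (7.257) = 3.463 g → mol O = 0.2164
Smallest is S at 0.05408 mol; normalising gives C 8.000, H 6.001, O 4.002, S 1.000
→ C8H6O4S

C8H6O4S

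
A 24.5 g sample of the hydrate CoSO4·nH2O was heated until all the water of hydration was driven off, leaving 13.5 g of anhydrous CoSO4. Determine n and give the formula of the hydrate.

CoSO4·7H2O

Mass of water lost = 24.5 − 13.5 = 11 g → 11 / 18.02 = 0.6104 mol H2O
Molar mass of CoSO4 = 155.00 g/mol → mol CoSO4 = 13.5 / 155.00 = 0.0871
n = 0.6104 / 0.0871 = 7.01 ≈ 7 → CoSO4·7H2O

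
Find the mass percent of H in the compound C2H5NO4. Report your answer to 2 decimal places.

Molar mass = 2(12.01) + 5(1.008) + 1(14.01) + 4(16.00) = 107.070 g/mol
Mass of H per mole = 5 × 1.008 = 5.040 g
% H = 5.040 / 107.070 × 100 = 4.71%

4.71%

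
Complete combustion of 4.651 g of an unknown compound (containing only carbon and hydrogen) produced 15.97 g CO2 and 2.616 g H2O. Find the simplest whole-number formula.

C5H4

mol C = 15.97 / 44.01 = 0.3629; mass C = 0.3629 × 12.01 = 4.358 g
mol H = 2 × (2.616 / 18.02) = 0.2903; mass H = 0.2903 × 1.008 = 0.2927 g
Divide by the smallest (0.2903 mol H): C 1.250, H 1.000
Scaling by 4: C 5.00, H 4.00 → C5H4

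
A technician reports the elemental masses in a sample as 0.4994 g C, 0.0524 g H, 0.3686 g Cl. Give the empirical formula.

C4H5Cl

Moles — C: 0.4994 / 12.01 = 0.04158 mol; H: 0.0524 / 1.008 = 0.05198 mol; Cl: 0.3686 / 35.45 = 0.0104 mol
Smallest is Cl at 0.0104 mol; normalising gives C 3.999, H 5.000, Cl 1.000
≈ 4:5:1 → C4H5Cl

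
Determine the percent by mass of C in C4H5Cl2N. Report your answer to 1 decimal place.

34.8%

Molar mass = 4(12.01) + 5(1.008) + 2(35.45) + 1(14.01) = 137.990 g/mol
Mass of C per mole = 4 × 12.01 = 48.040 g
% C = 48.040 / 137.990 × 100 = 34.8%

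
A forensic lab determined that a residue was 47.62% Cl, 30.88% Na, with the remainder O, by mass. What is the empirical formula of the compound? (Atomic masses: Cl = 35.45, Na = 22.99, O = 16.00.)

ClNaO

Assume 100 g: 47.62 g Cl, 30.88 g Na, 21.5 g O.
Moles — Cl: 47.62 / 35.45 = 1.343 mol; Na: 30.88 / 22.99 = 1.343 mol; O: 21.5 / 16.00 = 1.344 mol
Ratios (÷ 1.343): Cl 1.000, Na 1.000, O 1.000
Ratio ≈ 1:1:1, so the empirical formula is ClNaO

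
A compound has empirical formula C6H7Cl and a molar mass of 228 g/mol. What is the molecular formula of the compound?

Empirical-formula mass = 114.57 g/mol
n = 228 / 114.57 = 1.99 ≈ 2
Molecular formula = (C6H7Cl)2 = C12H14Cl2

C12H14Cl2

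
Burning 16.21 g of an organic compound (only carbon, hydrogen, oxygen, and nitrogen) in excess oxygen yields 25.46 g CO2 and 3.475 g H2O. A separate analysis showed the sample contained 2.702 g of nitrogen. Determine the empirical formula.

mol C = 25.46 / 44.01 = 0.5785; mass C = 0.5785 × 12.01 = 6.948 g
mol H = 2 × (3.475 / 18.02) = 0.3857; mass H = 0.3857 × 1.008 = 0.3888 g
mol N = 2.702 / 14.01 = 0.1929
mass O = 16.21 − (10.04) = 6.171 g → mol O = 0.3857
Ratios (÷ 0.1929): C 3.000, H 2.000, N 1.000, O 2.000
≈ 3:2:1:2 → C3H2NO2

C3H2NO2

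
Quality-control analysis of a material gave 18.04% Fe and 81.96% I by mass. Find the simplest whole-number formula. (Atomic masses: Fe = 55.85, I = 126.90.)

Assume 100 g: 18.04 g Fe, 81.96 g I.
Fe: 18.04 g ÷ 55.85 g/mol = 0.323 mol
I: 81.96 g ÷ 126.90 g/mol = 0.6459 mol
Smallest is Fe at 0.323 mol; normalising gives Fe 1.000, I 2.000
Ratio ≈ 1:2, so the empirical formula is FeI2

FeI2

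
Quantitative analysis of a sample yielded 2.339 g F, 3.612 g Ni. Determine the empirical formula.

F: 2.339 g ÷ 19.00 g/mol = 0.1231 mol
Ni: 3.612 g ÷ 58.69 g/mol = 0.06154 mol
Ratios (÷ 0.06154): F 2.000, Ni 1.000
≈ 2:1 → F2Ni

F2Ni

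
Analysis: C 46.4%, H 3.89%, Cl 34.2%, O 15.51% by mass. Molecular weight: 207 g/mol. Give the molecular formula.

Assume 100 g: 46.4 g C, 3.89 g H, 34.2 g Cl, 15.51 g O.
C: 46.4 g ÷ 12.01 g/mol = 3.863 mol
H: 3.89 g ÷ 1.008 g/mol = 3.859 mol
Cl: 34.2 g ÷ 35.45 g/mol = 0.9647 mol
O: 15.51 g ÷ 16.00 g/mol = 0.9694 mol
Ratios (÷ 0.9647): C 4.005, H 4.000, Cl 1.000, O 1.005
≈ 4:4:1:1 → C4H4ClO
Empirical-formula mass = 103.52 g/mol
n = 207 / 103.52 = 2.00 ≈ 2
Molecular formula = (C4H4ClO)×2 = C8H8Cl2O2

C8H8Cl2O2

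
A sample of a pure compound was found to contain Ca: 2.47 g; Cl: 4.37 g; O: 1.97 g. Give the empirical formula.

CaCl2O2

n(Ca) = 2.47/40.08 = 0.06163, n(Cl) = 4.37/35.45 = 0.1233, n(O) = 1.97/16.00 = 0.1231
Ratios (÷ 0.06163): Ca 1.000, Cl 2.000, O 1.998
→ CaCl2O2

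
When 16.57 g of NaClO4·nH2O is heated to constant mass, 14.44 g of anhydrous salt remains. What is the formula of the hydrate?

NaClO4·H2O

Mass of water lost = 16.57 − 14.44 = 2.13 g → 2.13 / 18.02 = 0.1182 mol H2O
Molar mass of NaClO4 = 122.44 g/mol → mol NaClO4 = 14.44 / 122.44 = 0.1179
n = 0.1182 / 0.1179 = 1.00 ≈ 1 → NaClO4·H2O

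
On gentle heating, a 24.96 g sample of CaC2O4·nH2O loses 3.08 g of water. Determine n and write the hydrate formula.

Mass of anhydrous CaC2O4 = 24.96 − 3.08 = 21.88 g
mol H2O = 3.08 / 18.02 = 0.1709
Molar mass of CaC2O4 = 128.10 g/mol → mol CaC2O4 = 21.88 / 128.10 = 0.1708
n = 0.1709 / 0.1708 = 1.00 ≈ 1 → CaC2O4·H2O

CaC2O4·H2O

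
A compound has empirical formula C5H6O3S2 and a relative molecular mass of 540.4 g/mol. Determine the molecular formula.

C15H18O9S6

Empirical-formula mass = 178.24 g/mol
n = 540.4 / 178.24 = 3.03 ≈ 3
Molecular formula = (C5H6O3S2)3 = C15H18O9S6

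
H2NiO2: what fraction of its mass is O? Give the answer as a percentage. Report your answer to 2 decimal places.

Molar mass = 2(1.008) + 1(58.69) + 2(16.00) = 92.706 g/mol
Mass of O per mole = 2 × 16.00 = 32.000 g
% O = 32.000 / 92.706 × 100 = 34.52%

34.52%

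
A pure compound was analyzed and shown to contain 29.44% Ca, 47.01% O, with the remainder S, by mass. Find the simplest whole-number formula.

CaO4S

Assume 100 g: 29.44 g Ca, 47.01 g O, 23.55 g S.
n(Ca) = 29.44/40.08 = 0.7345, n(O) = 47.01/16.00 = 2.938, n(S) = 23.55/32.07 = 0.7343
Ratios (÷ 0.7343): Ca 1.000, O 4.001, S 1.000
≈ 1:4:1 → CaO4S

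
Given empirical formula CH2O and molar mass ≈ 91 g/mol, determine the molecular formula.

C3H6O3

Empirical-formula mass = 30.03 g/mol
n = 91 / 30.03 = 3.03 ≈ 3
Molecular formula = (CH2O)3 = C3H6O3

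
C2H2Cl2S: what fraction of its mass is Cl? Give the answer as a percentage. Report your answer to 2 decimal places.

54.96%

Molar mass = 2(12.01) + 2(1.008) + 2(35.45) + 1(32.07) = 129.006 g/mol
Mass of Cl per mole = 2 × 35.45 = 70.900 g
% Cl = 70.900 / 129.006 × 100 = 54.96%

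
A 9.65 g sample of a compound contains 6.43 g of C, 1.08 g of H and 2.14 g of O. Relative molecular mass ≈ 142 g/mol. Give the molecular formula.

C8H16O2

n(C) = 6.43/12.01 = 0.5354, n(H) = 1.08/1.008 = 1.071, n(O) = 2.14/16.00 = 0.1338
Ratios (÷ 0.1338): C 4.003, H 8.011, O 1.000
Ratio ≈ 4:8:1, so the empirical formula is C4H8O
Empirical-formula mass = 72.10 g/mol
n = 142 / 72.10 = 1.97 ≈ 2
Molecular formula = (C4H8O)×2 = C8H16O2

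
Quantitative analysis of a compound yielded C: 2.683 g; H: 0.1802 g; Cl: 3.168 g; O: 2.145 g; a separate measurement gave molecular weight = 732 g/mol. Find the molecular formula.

n(C) = 2.683/12.01 = 0.2234, n(H) = 0.1802/1.008 = 0.1788, n(Cl) = 3.168/35.45 = 0.08937, n(O) = 2.145/16.00 = 0.1341
Smallest is Cl at 0.08937 mol; normalising gives C 2.500, H 2.000, Cl 1.000, O 1.500
Scaling by 2: C 5.00, H 4.00, Cl 2.00, O 3.00 → C5H4Cl2O3
Empirical-formula mass = 182.98 g/mol
n = 732 / 182.98 = 4.00 ≈ 4
Molecular formula = (C5H4Cl2O3)×4 = C20H16Cl8O12

C20H16Cl8O12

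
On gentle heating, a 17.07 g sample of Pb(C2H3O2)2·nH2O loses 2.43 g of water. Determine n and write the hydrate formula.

Pb(C2H3O2)2·3H2O

Mass of anhydrous Pb(C2H3O2)2 = 17.07 − 2.43 = 14.64 g
mol H2O = 2.43 / 18.02 = 0.1349
Molar mass of Pb(C2H3O2)2 = 325.29 g/mol → mol Pb(C2H3O2)2 = 14.64 / 325.29 = 0.04501
n = 0.1349 / 0.04501 = 3.00 ≈ 3 → Pb(C2H3O2)2·3H2O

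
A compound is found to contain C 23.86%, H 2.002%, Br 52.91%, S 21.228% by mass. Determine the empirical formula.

C3H3BrS

Assume 100 g: 23.86 g C, 2.002 g H, 52.91 g Br, 21.228 g S.
C: 23.86 g ÷ 12.01 g/mol = 1.987 mol
H: 2.002 g ÷ 1.008 g/mol = 1.986 mol
Br: 52.91 g ÷ 79.90 g/mol = 0.6622 mol
S: 21.228 g ÷ 32.07 g/mol = 0.6619 mol
Ratios (÷ 0.6619): C 3.001, H 3.000, Br 1.000, S 1.000
→ C3H3BrS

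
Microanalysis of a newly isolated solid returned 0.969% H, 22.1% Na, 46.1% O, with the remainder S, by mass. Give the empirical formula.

HNaO3S

Assume 100 g: 0.969 g H, 22.1 g Na, 46.1 g O, 30.83 g S.
Moles — H: 0.969 / 1.008 = 0.9613 mol; Na: 22.1 / 22.99 = 0.9613 mol; O: 46.1 / 16.00 = 2.881 mol; S: 30.83 / 32.07 = 0.9613 mol
Ratios (÷ 0.9613): H 1.000, Na 1.000, O 2.997, S 1.000
≈ 1:1:3:1 → HNaO3S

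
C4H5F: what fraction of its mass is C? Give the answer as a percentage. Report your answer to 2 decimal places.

Molar mass = 4(12.01) + 5(1.008) + 1(19.00) = 72.080 g/mol
Mass of C per mole = 4 × 12.01 = 48.040 g
% C = 48.040 / 72.080 × 100 = 66.65%

66.65%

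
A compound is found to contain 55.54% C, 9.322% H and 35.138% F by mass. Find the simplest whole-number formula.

C5H10F2

Assume 100 g: 55.54 g C, 9.322 g H, 35.138 g F.
n(C) = 55.54/12.01 = 4.624, n(H) = 9.322/1.008 = 9.248, n(F) = 35.138/19.00 = 1.849
Ratios (÷ 1.849): C 2.501, H 5.001, F 1.000
Multiply by 2: C 5.00, H 10.00, F 2.00 → C5H10F2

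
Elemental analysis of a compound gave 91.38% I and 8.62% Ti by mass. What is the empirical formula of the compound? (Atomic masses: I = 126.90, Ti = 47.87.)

Assume 100 g: 91.38 g I, 8.62 g Ti.
Moles — I: 91.38 / 126.90 = 0.7201 mol; Ti: 8.62 / 47.87 = 0.1801 mol
Ratios (÷ 0.1801): I 3.999, Ti 1.000
≈ 4:1 → I4Ti

I4Ti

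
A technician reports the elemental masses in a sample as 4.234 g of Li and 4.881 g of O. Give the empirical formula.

Li2O

Li: 4.234 g ÷ 6.94 g/mol = 0.6101 mol
O: 4.881 g ÷ 16.00 g/mol = 0.3051 mol
Divide by the smallest (0.3051 mol O): Li 2.000, O 1.000
→ Li2O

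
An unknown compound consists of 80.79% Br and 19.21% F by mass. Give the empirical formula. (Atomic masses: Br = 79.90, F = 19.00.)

Assume 100 g: 80.79 g Br, 19.21 g F.
Br: 80.79 g ÷ 79.90 g/mol = 1.011 mol
F: 19.21 g ÷ 19.00 g/mol = 1.011 mol
Divide by the smallest (1.011 mol F): Br 1.000, F 1.000
→ BrF

BrF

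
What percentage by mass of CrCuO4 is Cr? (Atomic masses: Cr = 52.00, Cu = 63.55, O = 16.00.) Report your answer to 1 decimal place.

29.0%

Molar mass = 1(52.00) + 1(63.55) + 4(16.00) = 179.550 g/mol
Mass of Cr per mole = 1 × 52.00 = 52.000 g
% Cr = 52.000 / 179.550 × 100 = 29.0%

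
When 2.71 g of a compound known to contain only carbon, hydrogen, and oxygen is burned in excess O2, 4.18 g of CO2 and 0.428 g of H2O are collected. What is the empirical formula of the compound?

C2HO2

mol C = 4.18 / 44.01 = 0.09498; mass C = 0.09498 × 12.01 = 1.141 g
mol H = 2 × (0.428 / 18.02) = 0.04750; mass H = 0.04750 × 1.008 = 0.04788 g
mass O = 2.71 − (1.189) = 1.521 g → mol O = 0.09509
Divide by the smallest (0.0475 mol H): C 1.999, H 1.000, O 2.002
Ratio ≈ 2:1:2, so the empirical formula is C2HO2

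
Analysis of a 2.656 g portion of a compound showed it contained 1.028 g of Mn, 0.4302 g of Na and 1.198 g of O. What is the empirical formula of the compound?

Moles — Mn: 1.028 / 54.94 = 0.01871 mol; Na: 0.4302 / 22.99 = 0.01871 mol; O: 1.198 / 16.00 = 0.07487 mol
Divide by the smallest (0.01871 mol Mn): Mn 1.000, Na 1.000, O 4.002
≈ 1:1:4 → MnNaO4

MnNaO4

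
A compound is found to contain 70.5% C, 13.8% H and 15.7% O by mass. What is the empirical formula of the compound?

C6H14O

Assume 100 g: 70.5 g C, 13.8 g H, 15.7 g O.
Moles — C: 70.5 / 12.01 = 5.87 mol; H: 13.8 / 1.008 = 13.69 mol; O: 15.7 / 16.00 = 0.9812 mol
Smallest is O at 0.9812 mol; normalising gives C 5.982, H 13.952, O 1.000
≈ 6:14:1 → C6H14O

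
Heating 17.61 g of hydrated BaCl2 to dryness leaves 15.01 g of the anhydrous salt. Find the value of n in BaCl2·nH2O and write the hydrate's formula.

Mass of water lost = 17.61 − 15.01 = 2.6 g → 2.6 / 18.02 = 0.1443 mol H2O
Molar mass of BaCl2 = 208.23 g/mol → mol BaCl2 = 15.01 / 208.23 = 0.07208
n = 0.1443 / 0.07208 = 2.00 ≈ 2 → BaCl2·2H2O

BaCl2·2H2O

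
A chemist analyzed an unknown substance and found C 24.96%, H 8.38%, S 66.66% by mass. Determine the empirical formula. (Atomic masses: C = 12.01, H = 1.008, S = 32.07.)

Assume 100 g: 24.96 g C, 8.38 g H, 66.66 g S.
C: 24.96 g ÷ 12.01 g/mol = 2.078 mol
H: 8.38 g ÷ 1.008 g/mol = 8.313 mol
S: 66.66 g ÷ 32.07 g/mol = 2.079 mol
Smallest is C at 2.078 mol; normalising gives C 1.000, H 4.000, S 1.000
≈ 1:4:1 → CH4S

CH4S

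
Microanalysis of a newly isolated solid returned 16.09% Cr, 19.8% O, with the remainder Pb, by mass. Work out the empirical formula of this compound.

CrO4Pb

Assume 100 g: 16.09 g Cr, 19.8 g O, 64.11 g Pb.
Moles — Cr: 16.09 / 52.00 = 0.3094 mol; O: 19.8 / 16.00 = 1.238 mol; Pb: 64.11 / 207.2 = 0.3094 mol
Smallest is Pb at 0.3094 mol; normalising gives Cr 1.000, O 4.000, Pb 1.000
→ CrO4Pb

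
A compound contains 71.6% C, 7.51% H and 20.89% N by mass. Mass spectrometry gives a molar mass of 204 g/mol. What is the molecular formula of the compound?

Assume 100 g: 71.6 g C, 7.51 g H, 20.89 g N.
C: 71.6 g ÷ 12.01 g/mol = 5.962 mol
H: 7.51 g ÷ 1.008 g/mol = 7.45 mol
N: 20.89 g ÷ 14.01 g/mol = 1.491 mol
Ratios (÷ 1.491): C 3.998, H 4.997, N 1.000
Ratio ≈ 4:5:1, so the empirical formula is C4H5N
Empirical-formula mass = 67.09 g/mol
n = 204 / 67.09 = 3.04 ≈ 3
Molecular formula = (C4H5N)×3 = C12H15N3

C12H15N3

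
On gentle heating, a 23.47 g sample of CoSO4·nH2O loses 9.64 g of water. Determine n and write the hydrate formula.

CoSO4·6H2O

Mass of anhydrous CoSO4 = 23.47 − 9.64 = 13.83 g
mol H2O = 9.64 / 18.02 = 0.535
Molar mass of CoSO4 = 155.00 g/mol → mol CoSO4 = 13.83 / 155.00 = 0.08923
n = 0.535 / 0.08923 = 6.00 ≈ 6 → CoSO4·6H2O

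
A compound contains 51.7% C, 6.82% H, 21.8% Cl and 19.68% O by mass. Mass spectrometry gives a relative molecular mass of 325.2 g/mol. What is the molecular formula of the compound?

C14H22Cl2O4

Assume 100 g: 51.7 g C, 6.82 g H, 21.8 g Cl, 19.68 g O.
Moles — C: 51.7 / 12.01 = 4.305 mol; H: 6.82 / 1.008 = 6.766 mol; Cl: 21.8 / 35.45 = 0.615 mol; O: 19.68 / 16.00 = 1.23 mol
Divide by the smallest (0.615 mol Cl): C 7.000, H 11.002, Cl 1.000, O 2.000
→ C7H11ClO2
Empirical-formula mass = 162.61 g/mol
n = 325.2 / 162.61 = 2.00 ≈ 2
Molecular formula = (C7H11ClO2)×2 = C14H22Cl2O4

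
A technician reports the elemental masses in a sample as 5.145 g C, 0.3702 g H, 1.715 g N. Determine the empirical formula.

C7H6N2

C: 5.145 g ÷ 12.01 g/mol = 0.4284 mol
H: 0.3702 g ÷ 1.008 g/mol = 0.3673 mol
N: 1.715 g ÷ 14.01 g/mol = 0.1224 mol
Smallest is N at 0.1224 mol; normalising gives C 3.500, H 3.000, N 1.000
Multiply by 2: C 7.00, H 6.00, N 2.00 → C7H6N2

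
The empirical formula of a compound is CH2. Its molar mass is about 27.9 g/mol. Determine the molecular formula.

C2H4

Empirical-formula mass = 14.03 g/mol
n = 27.9 / 14.03 = 1.99 ≈ 2
Molecular formula = (CH2)2 = C2H4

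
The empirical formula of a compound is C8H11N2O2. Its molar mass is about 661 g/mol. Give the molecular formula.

C32H44N8O8

Empirical-formula mass = 167.19 g/mol
n = 661 / 167.19 = 3.95 ≈ 4
Molecular formula = (C8H11N2O2)4 = C32H44N8O8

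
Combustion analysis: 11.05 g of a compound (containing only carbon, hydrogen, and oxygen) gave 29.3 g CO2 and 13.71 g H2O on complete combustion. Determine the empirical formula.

C7H16O

mol C = 29.3 / 44.01 = 0.6658; mass C = 0.6658 × 12.01 = 7.996 g
mol H = 2 × (13.71 / 18.02) = 1.522; mass H = 1.522 × 1.008 = 1.534 g
mass O = 11.05 − (9.530) = 1.520 g → mol O = 0.09503
Divide by the smallest (0.09503 mol O): C 7.006, H 16.013, O 1.000
→ C7H16O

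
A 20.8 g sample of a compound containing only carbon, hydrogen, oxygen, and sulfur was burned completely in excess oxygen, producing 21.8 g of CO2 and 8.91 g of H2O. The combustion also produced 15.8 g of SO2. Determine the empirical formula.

C4H8O3S2

mol C = 21.8 / 44.01 = 0.4953; mass C = 0.4953 × 12.01 = 5.949 g
mol H = 2 × (8.91 / 18.02) = 0.9889; mass H = 0.9889 × 1.008 = 0.9968 g
mol S = 15.8 / 64.07 = 0.2466; mass S = 7.909 g
mass O = 20.8 − (14.85) = 5.945 g → mol O = 0.3716
Smallest is S at 0.2466 mol; normalising gives C 2.009, H 4.010, O 1.507, S 1.000
Scaling by 2: C 4.02, H 8.02, O 3.01, S 2.00 → C4H8O3S2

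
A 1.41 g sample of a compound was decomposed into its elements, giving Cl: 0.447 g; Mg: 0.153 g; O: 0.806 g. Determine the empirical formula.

Cl2MgO8

Moles — Cl: 0.447 / 35.45 = 0.01261 mol; Mg: 0.153 / 24.31 = 0.006294 mol; O: 0.806 / 16.00 = 0.05038 mol
Ratios (÷ 0.006294): Cl 2.003, Mg 1.000, O 8.004
→ Cl2MgO8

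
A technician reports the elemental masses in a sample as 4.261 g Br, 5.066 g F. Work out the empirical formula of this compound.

Br: 4.261 g ÷ 79.90 g/mol = 0.05333 mol
F: 5.066 g ÷ 19.00 g/mol = 0.2666 mol
Ratios (÷ 0.05333): Br 1.000, F 5.000
≈ 1:5 → BrF5

BrF5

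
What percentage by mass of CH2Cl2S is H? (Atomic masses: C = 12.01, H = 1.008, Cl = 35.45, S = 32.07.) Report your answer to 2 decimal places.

1.72%

Molar mass = 1(12.01) + 2(1.008) + 2(35.45) + 1(32.07) = 116.996 g/mol
Mass of H per mole = 2 × 1.008 = 2.016 g
% H = 2.016 / 116.996 × 100 = 1.72%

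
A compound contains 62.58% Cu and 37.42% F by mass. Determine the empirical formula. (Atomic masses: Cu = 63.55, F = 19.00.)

CuF2

Assume 100 g: 62.58 g Cu, 37.42 g F.
n(Cu) = 62.58/63.55 = 0.9847, n(F) = 37.42/19.00 = 1.969
Smallest is Cu at 0.9847 mol; normalising gives Cu 1.000, F 2.000
→ CuF2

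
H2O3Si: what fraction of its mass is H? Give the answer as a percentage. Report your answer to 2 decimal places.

2.58%

Molar mass = 2(1.008) + 3(16.00) + 1(28.09) = 78.106 g/mol
Mass of H per mole = 2 × 1.008 = 2.016 g
% H = 2.016 / 78.106 × 100 = 2.58%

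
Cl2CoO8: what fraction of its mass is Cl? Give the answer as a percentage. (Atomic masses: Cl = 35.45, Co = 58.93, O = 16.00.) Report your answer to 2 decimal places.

Molar mass = 2(35.45) + 1(58.93) + 8(16.00) = 257.830 g/mol
Mass of Cl per mole = 2 × 35.45 = 70.900 g
% Cl = 70.900 / 257.830 × 100 = 27.50%

27.50%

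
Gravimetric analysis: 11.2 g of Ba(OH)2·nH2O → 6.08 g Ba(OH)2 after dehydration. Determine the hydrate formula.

Mass of water lost = 11.2 − 6.08 = 5.12 g → 5.12 / 18.02 = 0.2841 mol H2O
Molar mass of Ba(OH)2 = 171.35 g/mol → mol Ba(OH)2 = 6.08 / 171.35 = 0.03548
n = 0.2841 / 0.03548 = 8.01 ≈ 8 → Ba(OH)2·8H2O

Ba(OH)2·8H2O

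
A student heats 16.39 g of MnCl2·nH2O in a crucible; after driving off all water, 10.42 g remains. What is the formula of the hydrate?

MnCl2·4H2O

Mass of water lost = 16.39 − 10.42 = 5.97 g → 5.97 / 18.02 = 0.3313 mol H2O
Molar mass of MnCl2 = 125.84 g/mol → mol MnCl2 = 10.42 / 125.84 = 0.0828
n = 0.3313 / 0.0828 = 4.00 ≈ 4 → MnCl2·4H2O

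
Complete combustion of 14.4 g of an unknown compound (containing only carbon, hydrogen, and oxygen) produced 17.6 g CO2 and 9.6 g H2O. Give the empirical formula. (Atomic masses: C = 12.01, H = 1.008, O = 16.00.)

mol C = 17.6 / 44.01 = 0.3999; mass C = 0.3999 × 12.01 = 4.803 g
mol H = 2 × (9.6 / 18.02) = 1.065; mass H = 1.065 × 1.008 = 1.074 g
mass O = 14.4 − (5.877) = 8.523 g → mol O = 0.5327
Ratios (÷ 0.3999): C 1.000, H 2.664, O 1.332
×3: C 3.00, H 7.99, O 4.00 → C3H8O4

C3H8O4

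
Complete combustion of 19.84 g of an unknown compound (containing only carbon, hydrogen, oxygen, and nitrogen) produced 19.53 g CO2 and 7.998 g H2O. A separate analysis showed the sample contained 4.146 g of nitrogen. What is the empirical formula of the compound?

mol C = 19.53 / 44.01 = 0.4438; mass C = 0.4438 × 12.01 = 5.330 g
mol H = 2 × (7.998 / 18.02) = 0.8877; mass H = 0.8877 × 1.008 = 0.8948 g
mol N = 4.146 / 14.01 = 0.2959
mass O = 19.84 − (10.37) = 9.470 g → mol O = 0.5919
Smallest is N at 0.2959 mol; normalising gives C 1.500, H 3.000, N 1.000, O 2.000
Scaling by 2: C 3.00, H 6.00, N 2.00, O 4.00 → C3H6N2O4

C3H6N2O4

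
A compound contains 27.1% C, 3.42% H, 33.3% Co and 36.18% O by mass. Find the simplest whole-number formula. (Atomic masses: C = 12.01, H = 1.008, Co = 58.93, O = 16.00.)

C4H6CoO4

Assume 100 g: 27.1 g C, 3.42 g H, 33.3 g Co, 36.18 g O.
Moles — C: 27.1 / 12.01 = 2.256 mol; H: 3.42 / 1.008 = 3.393 mol; Co: 33.3 / 58.93 = 0.5651 mol; O: 36.18 / 16.00 = 2.261 mol
Divide by the smallest (0.5651 mol Co): C 3.993, H 6.004, Co 1.000, O 4.002
→ C4H6CoO4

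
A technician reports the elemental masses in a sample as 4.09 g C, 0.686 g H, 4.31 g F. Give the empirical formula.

C3H6F2

n(C) = 4.09/12.01 = 0.3405, n(H) = 0.686/1.008 = 0.6806, n(F) = 4.31/19.00 = 0.2268
Smallest is F at 0.2268 mol; normalising gives C 1.501, H 3.000, F 1.000
×2: C 3.00, H 6.00, F 2.00 → C3H6F2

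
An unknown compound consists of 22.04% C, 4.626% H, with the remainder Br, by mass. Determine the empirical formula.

C2H5Br

Assume 100 g: 22.04 g C, 4.626 g H, 73.334 g Br.
n(C) = 22.04/12.01 = 1.835, n(H) = 4.626/1.008 = 4.589, n(Br) = 73.334/79.90 = 0.9178
Divide by the smallest (0.9178 mol Br): C 1.999, H 5.000, Br 1.000
≈ 2:5:1 → C2H5Br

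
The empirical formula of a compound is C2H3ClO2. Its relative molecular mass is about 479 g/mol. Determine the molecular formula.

C10H15Cl5O10

Empirical-formula mass = 94.49 g/mol
n = 479 / 94.49 = 5.07 ≈ 5
Molecular formula = (C2H3ClO2)5 = C10H15Cl5O10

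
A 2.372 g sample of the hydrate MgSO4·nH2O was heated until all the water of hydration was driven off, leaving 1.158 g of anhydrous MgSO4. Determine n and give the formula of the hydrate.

Mass of water lost = 2.372 − 1.158 = 1.214 g → 1.214 / 18.02 = 0.06737 mol H2O
Molar mass of MgSO4 = 120.38 g/mol → mol MgSO4 = 1.158 / 120.38 = 0.00962
n = 0.06737 / 0.00962 = 7.00 ≈ 7 → MgSO4·7H2O

MgSO4·7H2O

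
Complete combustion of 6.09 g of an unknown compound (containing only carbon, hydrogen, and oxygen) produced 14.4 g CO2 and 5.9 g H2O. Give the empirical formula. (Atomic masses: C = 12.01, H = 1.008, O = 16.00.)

C7H14O2

mol C = 14.4 / 44.01 = 0.3272; mass C = 0.3272 × 12.01 = 3.930 g
mol H = 2 × (5.9 / 18.02) = 0.6548; mass H = 0.6548 × 1.008 = 0.6601 g
mass O = 6.09 − (4.590) = 1.500 g → mol O = 0.09377
Ratios (÷ 0.09377): C 3.489, H 6.984, O 1.000
Scaling by 2: C 6.98, H 13.97, O 2.00 → C7H14O2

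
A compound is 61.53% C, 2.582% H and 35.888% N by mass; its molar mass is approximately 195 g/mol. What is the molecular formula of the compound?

Assume 100 g: 61.53 g C, 2.582 g H, 35.888 g N.
Moles — C: 61.53 / 12.01 = 5.123 mol; H: 2.582 / 1.008 = 2.562 mol; N: 35.888 / 14.01 = 2.562 mol
Divide by the smallest (2.562 mol H): C 2.000, H 1.000, N 1.000
→ C2HN
Empirical-formula mass = 39.04 g/mol
n = 195 / 39.04 = 5.00 ≈ 5
Molecular formula = (C2HN)×5 = C10H5N5

C10H5N5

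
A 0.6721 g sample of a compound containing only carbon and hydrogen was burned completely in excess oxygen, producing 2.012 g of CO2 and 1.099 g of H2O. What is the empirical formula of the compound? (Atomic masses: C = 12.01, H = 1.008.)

C3H8

mol C = 2.012 / 44.01 = 0.04572; mass C = 0.04572 × 12.01 = 0.5491 g
mol H = 2 × (1.099 / 18.02) = 0.1220; mass H = 0.1220 × 1.008 = 0.1230 g
Ratios (÷ 0.04572): C 1.000, H 2.668
Scaling by 3: C 3.00, H 8.00 → C3H8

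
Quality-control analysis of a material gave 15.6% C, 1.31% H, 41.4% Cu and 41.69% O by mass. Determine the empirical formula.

Assume 100 g: 15.6 g C, 1.31 g H, 41.4 g Cu, 41.69 g O.
Moles — C: 15.6 / 12.01 = 1.299 mol; H: 1.31 / 1.008 = 1.3 mol; Cu: 41.4 / 63.55 = 0.6515 mol; O: 41.69 / 16.00 = 2.606 mol
Ratios (÷ 0.6515): C 1.994, H 1.995, Cu 1.000, O 4.000
Ratio ≈ 2:2:1:4, so the empirical formula is C2H2CuO4

C2H2CuO4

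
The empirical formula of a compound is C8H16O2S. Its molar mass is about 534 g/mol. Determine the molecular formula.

Empirical-formula mass = 176.28 g/mol
n = 534 / 176.28 = 3.03 ≈ 3
Molecular formula = (C8H16O2S)3 = C24H48O6S3

C24H48O6S3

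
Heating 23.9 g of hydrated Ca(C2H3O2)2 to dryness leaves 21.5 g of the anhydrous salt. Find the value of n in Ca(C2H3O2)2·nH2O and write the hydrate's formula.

Mass of water lost = 23.9 − 21.5 = 2.4 g → 2.4 / 18.02 = 0.1332 mol H2O
Molar mass of Ca(C2H3O2)2 = 158.17 g/mol → mol Ca(C2H3O2)2 = 21.5 / 158.17 = 0.1359
n = 0.1332 / 0.1359 = 0.98 ≈ 1 → Ca(C2H3O2)2·H2O

Ca(C2H3O2)2·H2O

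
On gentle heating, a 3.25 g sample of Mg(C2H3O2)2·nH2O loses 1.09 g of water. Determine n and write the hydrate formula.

Mass of anhydrous Mg(C2H3O2)2 = 3.25 − 1.09 = 2.16 g
mol H2O = 1.09 / 18.02 = 0.06049
Molar mass of Mg(C2H3O2)2 = 142.40 g/mol → mol Mg(C2H3O2)2 = 2.16 / 142.40 = 0.01517
n = 0.06049 / 0.01517 = 3.99 ≈ 4 → Mg(C2H3O2)2·4H2O

Mg(C2H3O2)2·4H2O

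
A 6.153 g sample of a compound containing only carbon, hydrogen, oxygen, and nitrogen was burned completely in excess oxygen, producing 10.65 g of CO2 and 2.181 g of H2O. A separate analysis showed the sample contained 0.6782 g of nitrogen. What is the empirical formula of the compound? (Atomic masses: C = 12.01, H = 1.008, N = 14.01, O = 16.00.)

mol C = 10.65 / 44.01 = 0.2420; mass C = 0.2420 × 12.01 = 2.906 g
mol H = 2 × (2.181 / 18.02) = 0.2421; mass H = 0.2421 × 1.008 = 0.2440 g
mol N = 0.6782 / 14.01 = 0.04841
mass O = 6.153 − (3.829) = 2.324 g → mol O = 0.1453
Ratios (÷ 0.04841): C 4.999, H 5.000, N 1.000, O 3.001
≈ 5:5:1:3 → C5H5NO3

C5H5NO3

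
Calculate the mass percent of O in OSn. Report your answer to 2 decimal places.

Molar mass = 1(16.00) + 1(118.71) = 134.710 g/mol
Mass of O per mole = 1 × 16.00 = 16.000 g
% O = 16.000 / 134.710 × 100 = 11.88%

11.88%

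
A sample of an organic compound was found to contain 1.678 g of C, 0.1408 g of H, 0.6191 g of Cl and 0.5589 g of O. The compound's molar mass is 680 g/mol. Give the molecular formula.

Moles — C: 1.678 / 12.01 = 0.1397 mol; H: 0.1408 / 1.008 = 0.1397 mol; Cl: 0.6191 / 35.45 = 0.01746 mol; O: 0.5589 / 16.00 = 0.03493 mol
Smallest is Cl at 0.01746 mol; normalising gives C 8.000, H 7.998, Cl 1.000, O 2.000
Ratio ≈ 8:8:1:2, so the empirical formula is C8H8ClO2
Empirical-formula mass = 171.59 g/mol
n = 680 / 171.59 = 3.96 ≈ 4
Molecular formula = (C8H8ClO2)×4 = C32H32Cl4O8

C32H32Cl4O8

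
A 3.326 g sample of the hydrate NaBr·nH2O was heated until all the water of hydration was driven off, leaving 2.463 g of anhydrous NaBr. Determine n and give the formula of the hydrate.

NaBr·2H2O

Mass of water lost = 3.326 − 2.463 = 0.863 g → 0.863 / 18.02 = 0.04789 mol H2O
Molar mass of NaBr = 102.89 g/mol → mol NaBr = 2.463 / 102.89 = 0.02394
n = 0.04789 / 0.02394 = 2.00 ≈ 2 → NaBr·2H2O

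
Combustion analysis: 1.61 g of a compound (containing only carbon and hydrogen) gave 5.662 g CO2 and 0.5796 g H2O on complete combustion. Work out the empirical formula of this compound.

C2H

mol C = 5.662 / 44.01 = 0.1287; mass C = 0.1287 × 12.01 = 1.545 g
mol H = 2 × (0.5796 / 18.02) = 0.06433; mass H = 0.06433 × 1.008 = 0.06484 g
Divide by the smallest (0.06433 mol H): C 2.000, H 1.000
Ratio ≈ 2:1, so the empirical formula is C2H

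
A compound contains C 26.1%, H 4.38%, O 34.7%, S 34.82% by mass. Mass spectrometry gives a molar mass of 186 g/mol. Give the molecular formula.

Assume 100 g: 26.1 g C, 4.38 g H, 34.7 g O, 34.82 g S.
n(C) = 26.1/12.01 = 2.173, n(H) = 4.38/1.008 = 4.345, n(O) = 34.7/16.00 = 2.169, n(S) = 34.82/32.07 = 1.086
Ratios (÷ 1.086): C 2.002, H 4.002, O 1.997, S 1.000
≈ 2:4:2:1 → C2H4O2S
Empirical-formula mass = 92.12 g/mol
n = 186 / 92.12 = 2.02 ≈ 2
Molecular formula = (C2H4O2S)×2 = C4H8O4S2

C4H8O4S2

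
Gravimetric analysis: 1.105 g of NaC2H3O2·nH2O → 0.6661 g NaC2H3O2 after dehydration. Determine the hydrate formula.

NaC2H3O2·3H2O

Mass of water lost = 1.105 − 0.6661 = 0.4389 g → 0.4389 / 18.02 = 0.02436 mol H2O
Molar mass of NaC2H3O2 = 82.03 g/mol → mol NaC2H3O2 = 0.6661 / 82.03 = 0.00812
n = 0.02436 / 0.00812 = 3.00 ≈ 3 → NaC2H3O2·3H2O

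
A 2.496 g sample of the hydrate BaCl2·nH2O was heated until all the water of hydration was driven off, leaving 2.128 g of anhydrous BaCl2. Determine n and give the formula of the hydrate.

Mass of water lost = 2.496 − 2.128 = 0.368 g → 0.368 / 18.02 = 0.02042 mol H2O
Molar mass of BaCl2 = 208.23 g/mol → mol BaCl2 = 2.128 / 208.23 = 0.01022
n = 0.02042 / 0.01022 = 2.00 ≈ 2 → BaCl2·2H2O

BaCl2·2H2O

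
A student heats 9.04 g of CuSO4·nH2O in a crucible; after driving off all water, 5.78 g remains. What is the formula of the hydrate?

Mass of water lost = 9.04 − 5.78 = 3.26 g → 3.26 / 18.02 = 0.1809 mol H2O
Molar mass of CuSO4 = 159.62 g/mol → mol CuSO4 = 5.78 / 159.62 = 0.03621
n = 0.1809 / 0.03621 = 5.00 ≈ 5 → CuSO4·5H2O

CuSO4·5H2O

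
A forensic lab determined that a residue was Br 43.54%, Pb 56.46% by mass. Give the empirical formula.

Br2Pb

Assume 100 g: 43.54 g Br, 56.46 g Pb.
Br: 43.54 g ÷ 79.90 g/mol = 0.5449 mol
Pb: 56.46 g ÷ 207.2 g/mol = 0.2725 mol
Smallest is Pb at 0.2725 mol; normalising gives Br 2.000, Pb 1.000
≈ 2:1 → Br2Pb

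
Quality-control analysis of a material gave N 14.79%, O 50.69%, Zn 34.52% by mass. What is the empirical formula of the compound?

N2O6Zn

Assume 100 g: 14.79 g N, 50.69 g O, 34.52 g Zn.
N: 14.79 g ÷ 14.01 g/mol = 1.056 mol
O: 50.69 g ÷ 16.00 g/mol = 3.168 mol
Zn: 34.52 g ÷ 65.38 g/mol = 0.528 mol
Ratios (÷ 0.528): N 1.999, O 6.000, Zn 1.000
→ N2O6Zn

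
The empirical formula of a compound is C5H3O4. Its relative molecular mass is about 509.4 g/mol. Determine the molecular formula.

Empirical-formula mass = 127.07 g/mol
n = 509.4 / 127.07 = 4.01 ≈ 4
Molecular formula = (C5H3O4)4 = C20H12O16

C20H12O16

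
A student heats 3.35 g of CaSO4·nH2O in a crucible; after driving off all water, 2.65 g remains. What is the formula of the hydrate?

Mass of water lost = 3.35 − 2.65 = 0.7 g → 0.7 / 18.02 = 0.03885 mol H2O
Molar mass of CaSO4 = 136.15 g/mol → mol CaSO4 = 2.65 / 136.15 = 0.01946
n = 0.03885 / 0.01946 = 2.00 ≈ 2 → CaSO4·2H2O

CaSO4·2H2O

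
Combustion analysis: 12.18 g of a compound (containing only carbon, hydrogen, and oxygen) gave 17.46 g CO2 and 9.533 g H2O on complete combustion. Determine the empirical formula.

C3H8O3

mol C = 17.46 / 44.01 = 0.3967; mass C = 0.3967 × 12.01 = 4.765 g
mol H = 2 × (9.533 / 18.02) = 1.058; mass H = 1.058 × 1.008 = 1.067 g
mass O = 12.18 − (5.831) = 6.349 g → mol O = 0.3968
Ratios (÷ 0.3967): C 1.000, H 2.667, O 1.000
Multiply by 3: C 3.00, H 8.00, O 3.00 → C3H8O3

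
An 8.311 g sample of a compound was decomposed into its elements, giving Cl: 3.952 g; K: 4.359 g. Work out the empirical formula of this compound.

n(Cl) = 3.952/35.45 = 0.1115, n(K) = 4.359/39.10 = 0.1115
Smallest is Cl at 0.1115 mol; normalising gives Cl 1.000, K 1.000
≈ 1:1 → ClK

ClK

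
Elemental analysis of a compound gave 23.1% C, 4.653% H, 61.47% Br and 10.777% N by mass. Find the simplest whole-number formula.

Assume 100 g: 23.1 g C, 4.653 g H, 61.47 g Br, 10.777 g N.
Moles — C: 23.1 / 12.01 = 1.923 mol; H: 4.653 / 1.008 = 4.616 mol; Br: 61.47 / 79.90 = 0.7693 mol; N: 10.777 / 14.01 = 0.7692 mol
Ratios (÷ 0.7692): C 2.500, H 6.001, Br 1.000, N 1.000
×2: C 5.00, H 12.00, Br 2.00, N 2.00 → C5H12Br2N2

C5H12Br2N2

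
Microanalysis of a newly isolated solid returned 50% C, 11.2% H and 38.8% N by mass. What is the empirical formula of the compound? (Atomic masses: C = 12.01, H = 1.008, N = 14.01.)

Assume 100 g: 50 g C, 11.2 g H, 38.8 g N.
Moles — C: 50 / 12.01 = 4.163 mol; H: 11.2 / 1.008 = 11.11 mol; N: 38.8 / 14.01 = 2.769 mol
Smallest is N at 2.769 mol; normalising gives C 1.503, H 4.012, N 1.000
Multiply by 2: C 3.01, H 8.02, N 2.00 → C3H8N2

C3H8N2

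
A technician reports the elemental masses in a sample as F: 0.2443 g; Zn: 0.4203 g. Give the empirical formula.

F2Zn

F: 0.2443 g ÷ 19.00 g/mol = 0.01286 mol
Zn: 0.4203 g ÷ 65.38 g/mol = 0.006429 mol
Ratios (÷ 0.006429): F 2.000, Zn 1.000
Ratio ≈ 2:1, so the empirical formula is F2Zn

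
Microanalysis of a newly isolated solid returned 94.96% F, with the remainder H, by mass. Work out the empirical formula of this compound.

Assume 100 g: 94.96 g F, 5.04 g H.
n(F) = 94.96/19.00 = 4.998, n(H) = 5.04/1.008 = 5
Ratios (÷ 4.998): F 1.000, H 1.000
→ FH

FH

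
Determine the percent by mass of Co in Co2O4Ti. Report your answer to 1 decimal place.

51.3%

Molar mass = 2(58.93) + 4(16.00) + 1(47.87) = 229.730 g/mol
Mass of Co per mole = 2 × 58.93 = 117.860 g
% Co = 117.860 / 229.730 × 100 = 51.3%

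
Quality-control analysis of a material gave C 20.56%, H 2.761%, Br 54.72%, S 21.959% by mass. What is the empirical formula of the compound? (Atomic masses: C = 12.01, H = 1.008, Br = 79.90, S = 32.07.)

C5H8Br2S2

Assume 100 g: 20.56 g C, 2.761 g H, 54.72 g Br, 21.959 g S.
Moles — C: 20.56 / 12.01 = 1.712 mol; H: 2.761 / 1.008 = 2.739 mol; Br: 54.72 / 79.90 = 0.6849 mol; S: 21.959 / 32.07 = 0.6847 mol
Smallest is S at 0.6847 mol; normalising gives C 2.500, H 4.000, Br 1.000, S 1.000
Multiply by 2: C 5.00, H 8.00, Br 2.00, S 2.00 → C5H8Br2S2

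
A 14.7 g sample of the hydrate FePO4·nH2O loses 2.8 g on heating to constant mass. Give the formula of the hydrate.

FePO4·2H2O

Mass of anhydrous FePO4 = 14.7 − 2.8 = 11.9 g
mol H2O = 2.8 / 18.02 = 0.1554
Molar mass of FePO4 = 150.82 g/mol → mol FePO4 = 11.9 / 150.82 = 0.0789
n = 0.1554 / 0.0789 = 1.97 ≈ 2 → FePO4·2H2O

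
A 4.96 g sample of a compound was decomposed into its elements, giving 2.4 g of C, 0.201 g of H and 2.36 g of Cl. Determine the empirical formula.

Moles — C: 2.4 / 12.01 = 0.1998 mol; H: 0.201 / 1.008 = 0.1994 mol; Cl: 2.36 / 35.45 = 0.06657 mol
Ratios (÷ 0.06657): C 3.002, H 2.995, Cl 1.000
Ratio ≈ 3:3:1, so the empirical formula is C3H3Cl

C3H3Cl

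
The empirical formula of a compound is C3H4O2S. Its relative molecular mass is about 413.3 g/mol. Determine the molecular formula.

Empirical-formula mass = 104.13 g/mol
n = 413.3 / 104.13 = 3.97 ≈ 4
Molecular formula = (C3H4O2S)4 = C12H16O8S4

C12H16O8S4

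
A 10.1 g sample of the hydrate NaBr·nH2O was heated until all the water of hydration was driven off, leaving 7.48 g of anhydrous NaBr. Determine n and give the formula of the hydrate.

Mass of water lost = 10.1 − 7.48 = 2.62 g → 2.62 / 18.02 = 0.1454 mol H2O
Molar mass of NaBr = 102.89 g/mol → mol NaBr = 7.48 / 102.89 = 0.0727
n = 0.1454 / 0.0727 = 2.00 ≈ 2 → NaBr·2H2O

NaBr·2H2O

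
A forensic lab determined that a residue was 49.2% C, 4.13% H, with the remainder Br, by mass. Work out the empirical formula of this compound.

Assume 100 g: 49.2 g C, 4.13 g H, 46.67 g Br.
C: 49.2 g ÷ 12.01 g/mol = 4.097 mol
H: 4.13 g ÷ 1.008 g/mol = 4.097 mol
Br: 46.67 g ÷ 79.90 g/mol = 0.5841 mol
Divide by the smallest (0.5841 mol Br): C 7.013, H 7.015, Br 1.000
→ C7H7Br

C7H7Br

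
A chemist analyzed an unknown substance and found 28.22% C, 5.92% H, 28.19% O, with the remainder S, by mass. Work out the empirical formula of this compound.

Assume 100 g: 28.22 g C, 5.92 g H, 28.19 g O, 37.67 g S.
n(C) = 28.22/12.01 = 2.35, n(H) = 5.92/1.008 = 5.873, n(O) = 28.19/16.00 = 1.762, n(S) = 37.67/32.07 = 1.175
Smallest is S at 1.175 mol; normalising gives C 2.000, H 5.000, O 1.500, S 1.000
Scaling by 2: C 4.00, H 10.00, O 3.00, S 2.00 → C4H10O3S2

C4H10O3S2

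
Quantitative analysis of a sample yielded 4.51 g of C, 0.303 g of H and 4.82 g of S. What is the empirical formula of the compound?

C: 4.51 g ÷ 12.01 g/mol = 0.3755 mol
H: 0.303 g ÷ 1.008 g/mol = 0.3006 mol
S: 4.82 g ÷ 32.07 g/mol = 0.1503 mol
Ratios (÷ 0.1503): C 2.499, H 2.000, S 1.000
Scaling by 2: C 5.00, H 4.00, S 2.00 → C5H4S2

C5H4S2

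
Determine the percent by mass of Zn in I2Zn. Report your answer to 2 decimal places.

Molar mass = 2(126.90) + 1(65.38) = 319.180 g/mol
Mass of Zn per mole = 1 × 65.38 = 65.380 g
% Zn = 65.380 / 319.180 × 100 = 20.48%

20.48%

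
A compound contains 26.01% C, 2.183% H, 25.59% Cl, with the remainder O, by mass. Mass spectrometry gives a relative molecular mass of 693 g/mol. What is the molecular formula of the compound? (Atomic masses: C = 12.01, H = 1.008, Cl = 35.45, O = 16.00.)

C15H15Cl5O20

Assume 100 g: 26.01 g C, 2.183 g H, 25.59 g Cl, 46.217 g O.
n(C) = 26.01/12.01 = 2.166, n(H) = 2.183/1.008 = 2.166, n(Cl) = 25.59/35.45 = 0.7219, n(O) = 46.217/16.00 = 2.889
Ratios (÷ 0.7219): C 3.000, H 3.000, Cl 1.000, O 4.002
→ C3H3ClO4
Empirical-formula mass = 138.50 g/mol
n = 693 / 138.50 = 5.00 ≈ 5
Molecular formula = (C3H3ClO4)×5 = C15H15Cl5O20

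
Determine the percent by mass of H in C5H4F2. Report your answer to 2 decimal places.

3.95%

Molar mass = 5(12.01) + 4(1.008) + 2(19.00) = 102.082 g/mol
Mass of H per mole = 4 × 1.008 = 4.032 g
% H = 4.032 / 102.082 × 100 = 3.95%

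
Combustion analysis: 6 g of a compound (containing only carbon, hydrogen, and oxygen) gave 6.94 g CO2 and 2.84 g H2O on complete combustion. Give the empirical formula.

mol C = 6.94 / 44.01 = 0.1577; mass C = 0.1577 × 12.01 = 1.894 g
mol H = 2 × (2.84 / 18.02) = 0.3152; mass H = 0.3152 × 1.008 = 0.3177 g
mass O = 6 − (2.212) = 3.788 g → mol O = 0.2368
Divide by the smallest (0.1577 mol C): C 1.000, H 1.999, O 1.502
Scaling by 2: C 2.00, H 4.00, O 3.00 → C2H4O3

C2H4O3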